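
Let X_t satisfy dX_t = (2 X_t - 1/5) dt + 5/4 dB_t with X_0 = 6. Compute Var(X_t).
Var(X_t) = 25*exp(4*t)/64 - 25/64

The variance V(t) = Var(X_t) satisfies V'(t) = 2 a V(t) + c^2 with V(0) = 0 (drift coefficient is linear in X, diffusion is constant). With a = 2, c = 5/4, the solution is
  V(t) = (c^2 / (2 a)) * (exp(2 a t) - 1)
       = ((5/4)^2 / (2*2)) * (exp(4 t) - 1)
       = 25*exp(4*t)/64 - 25/64.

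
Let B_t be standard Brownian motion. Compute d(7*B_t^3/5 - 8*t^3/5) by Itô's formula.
d(7*B_t^3/5 - 8*t^3/5) = (21*B_t/5 - 24*t^2/5) dt + (21*B_t^2/5) dB_t

Itô's formula for f(t, x): d f(t, B_t) = (f_t + (1/2) f_xx) dt + f_x dB_t. Compute partials of f(t, x) = -8*t^3/5 + 7*x^3/5:
  f_t(t,x)  = -24*t^2/5
  f_x(t,x)  = 21*x^2/5
  f_xx(t,x) = 42*x/5
Assemble drift = f_t + (1/2) f_xx = -24*t^2/5 + 21*x/5 and diffusion = f_x = 21*x^2/5. Substituting x = B_t:
  d(7*B_t^3/5 - 8*t^3/5) = (21*B_t/5 - 24*t^2/5) dt + (21*B_t^2/5) dB_t.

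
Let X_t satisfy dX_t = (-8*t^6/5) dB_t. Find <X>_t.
<X>_t = 64*t^13/325

For an Itô process dX_t = a(t) dt + b(t) dB_t, the quadratic variation is <X>_t = int_0^t b(s)^2 ds (the drift term does not contribute). Here b(s) = -8*s^6/5, so
  b(s)^2 = 64*s^12/25.
Integrating from 0 to t:
  <X>_t = int_0^t (64*s^12/25) ds = 64*t^13/325.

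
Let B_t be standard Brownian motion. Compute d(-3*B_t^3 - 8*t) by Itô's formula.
d(-3*B_t^3 - 8*t) = (-9*B_t - 8) dt + (-9*B_t^2) dB_t

Itô's formula for f(t, x): d f(t, B_t) = (f_t + (1/2) f_xx) dt + f_x dB_t. Compute partials of f(t, x) = -8*t - 3*x^3:
  f_t(t,x)  = -8
  f_x(t,x)  = -9*x^2
  f_xx(t,x) = -18*x
Assemble drift = f_t + (1/2) f_xx = -9*x - 8 and diffusion = f_x = -9*x^2. Substituting x = B_t:
  d(-3*B_t^3 - 8*t) = (-9*B_t - 8) dt + (-9*B_t^2) dB_t.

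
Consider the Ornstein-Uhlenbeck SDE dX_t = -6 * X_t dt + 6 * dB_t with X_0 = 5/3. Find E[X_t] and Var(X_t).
E[X_t] = 5*exp(-6*t)/3; Var(X_t) = 3 - 3*exp(-12*t)

The OU SDE dX = -theta X dt + sigma dB admits the integrating factor exp(theta t): d(exp(theta t) X_t) = sigma exp(theta t) dB_t. Integrating from 0 to t:
  X_t = x_0 * exp(-theta t) + sigma * int_0^t exp(-theta (t-s)) dB_s.
The Itô integral has mean 0 and (by the Itô isometry) variance sigma^2 * int_0^t exp(-2 theta (t - s)) ds = sigma^2 * (1 - exp(-2 theta t)) / (2 theta).
With theta = 6, sigma = 6, x_0 = 5/3:
  E[X_t] = 5/3 * exp(-6 t) = 5*exp(-6*t)/3
  Var(X_t) = (6)^2 * (1 - exp(-2*6 t)) / (2 * 6) = 3 - 3*exp(-12*t).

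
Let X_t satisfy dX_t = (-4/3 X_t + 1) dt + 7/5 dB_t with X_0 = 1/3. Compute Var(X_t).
Var(X_t) = 147/200 - 147*exp(-8*t/3)/200

The variance V(t) = Var(X_t) satisfies V'(t) = 2 a V(t) + c^2 with V(0) = 0 (drift coefficient is linear in X, diffusion is constant). With a = -4/3, c = 7/5, the solution is
  V(t) = (c^2 / (2 a)) * (exp(2 a t) - 1)
       = ((7/5)^2 / (2*(-4/3))) * (exp((-8/3) t) - 1)
       = 147/200 - 147*exp(-8*t/3)/200.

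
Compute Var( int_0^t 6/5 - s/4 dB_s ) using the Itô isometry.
Var = t*(25*t^2 - 360*t + 1728)/1200

The Itô integral of a deterministic integrand f(s) has mean 0 because each increment f(s) * (B_{s+ds} - B_s) has mean 0. By the Itô isometry:
  Var( int_0^t f(s) dB_s ) = E[ (int_0^t f(s) dB_s)^2 ] = int_0^t f(s)^2 ds.
Here f(s) = 6/5 - s/4, so f(s)^2 = (5*s - 24)^2/400. Integrate:
  int_0^t ((5*s - 24)^2/400) ds = t*(25*t^2 - 360*t + 1728)/1200.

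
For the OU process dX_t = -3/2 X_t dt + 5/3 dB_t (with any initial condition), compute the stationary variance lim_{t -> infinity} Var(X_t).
lim Var(X_t) = 25/27

The OU SDE dX = -theta X dt + sigma dB admits the integrating factor exp(theta t): d(exp(theta t) X_t) = sigma exp(theta t) dB_t. Integrating from 0 to t gives X_t = x_0 * exp(-theta t) + sigma * int_0^t exp(-theta (t-s)) dB_s for any initial x_0. The Itô integral has variance (by the Itô isometry) sigma^2 * int_0^t exp(-2 theta (t - s)) ds = sigma^2 * (1 - exp(-2 theta t)) / (2 theta), independent of x_0.
With theta = 3/2, sigma = 5/3:
  Var(X_t) = (5/3)^2 * (1 - exp(-2*3/2 t)) / (2 * 3/2) = 25/27 - 25*exp(-3*t)/27.
As t -> infinity, exp(-2*3/2 t) -> 0, so the stationary variance is sigma^2 / (2 theta) = 25/27.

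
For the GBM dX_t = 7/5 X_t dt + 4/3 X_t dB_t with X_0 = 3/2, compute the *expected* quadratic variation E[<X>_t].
E[<X>_t] = 90*exp(206*t/45)/103 - 90/103

<X>_t = int_0^t ((4/3) * X_s)^2 ds. Taking expectation inside the integral: E[<X>_t] = (4/3)^2 * int_0^t E[X_s^2] ds. For GBM, E[X_s^2] = x_0^2 * exp((2 mu + sigma^2) s). Integrating:
  E[<X>_t] = (4/3)^2 * (3/2)^2 * (exp((2*(7/5) + (4/3)^2) t) - 1) / (2*(7/5) + (4/3)^2)
           = (4/3)^2 * (3/2)^2 * (exp((206/45) t) - 1) / (206/45) = 90*exp(206*t/45)/103 - 90/103.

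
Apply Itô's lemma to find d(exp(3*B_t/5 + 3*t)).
d(exp(3*B_t/5 + 3*t)) = (159*exp(3*B_t/5 + 3*t)/50) dt + (3*exp(3*B_t/5 + 3*t)/5) dB_t

Itô's formula for f(t, x): d f(t, B_t) = (f_t + (1/2) f_xx) dt + f_x dB_t. Compute partials of f(t, x) = exp(3*t + 3*x/5):
  f_t(t,x)  = 3*exp(3*t + 3*x/5)
  f_x(t,x)  = 3*exp(3*t + 3*x/5)/5
  f_xx(t,x) = 9*exp(3*t + 3*x/5)/25
Assemble drift = f_t + (1/2) f_xx = 159*exp(3*t + 3*x/5)/50 and diffusion = f_x = 3*exp(3*t + 3*x/5)/5. Substituting x = B_t:
  d(exp(3*B_t/5 + 3*t)) = (159*exp(3*B_t/5 + 3*t)/50) dt + (3*exp(3*B_t/5 + 3*t)/5) dB_t.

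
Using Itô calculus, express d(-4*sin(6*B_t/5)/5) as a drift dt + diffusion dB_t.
d(-4*sin(6*B_t/5)/5) = (72*sin(6*B_t/5)/125) dt + (-24*cos(6*B_t/5)/25) dB_t

Itô's formula for f(B_t) gives d f(B_t) = f'(B_t) dB_t + (1/2) f''(B_t) dt. Compute derivatives of f(x) = -4*sin(6*x/5)/5:
  f'(x)  = -24*cos(6*x/5)/25
  f''(x) = 144*sin(6*x/5)/125
Substitute x = B_t and multiply the f'' term by 1/2:
  drift     = (1/2) * (144*sin(6*x/5)/125) evaluated at B_t = 72*sin(6*B_t/5)/125
  diffusion = (-24*cos(6*x/5)/25) evaluated at B_t = -24*cos(6*B_t/5)/25
Therefore d(-4*sin(6*B_t/5)/5) = (72*sin(6*B_t/5)/125) dt + (-24*cos(6*B_t/5)/25) dB_t.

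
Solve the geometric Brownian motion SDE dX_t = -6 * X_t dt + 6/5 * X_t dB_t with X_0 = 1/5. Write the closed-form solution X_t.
X_t = 1/5 * exp((-168/25) * t + (6/5) * B_t)

For GBM dX = mu X dt + sigma X dB with X_0 = x_0, apply Itô to Y = log X: dY = (mu - sigma^2/2) dt + sigma dB, so Y_t = log(x_0) + (mu - sigma^2/2) t + sigma B_t and hence X_t = x_0 * exp((mu - sigma^2/2) t + sigma B_t).
With mu = -6, sigma = 6/5, x_0 = 1/5, this gives:
  X_t = 1/5 * exp((-168/25) * t + (6/5) * B_t).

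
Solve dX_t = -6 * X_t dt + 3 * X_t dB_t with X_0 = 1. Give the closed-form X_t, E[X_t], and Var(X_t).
X_t = 1 * exp((-21/2) t + (3) B_t); E[X_t] = exp(-6*t); Var(X_t) = (exp(9*t) - 1)*exp(-12*t)

For GBM dX = mu X dt + sigma X dB with X_0 = x_0, apply Itô to Y = log X: dY = (mu - sigma^2/2) dt + sigma dB, so Y_t = log(x_0) + (mu - sigma^2/2) t + sigma B_t and hence X_t = x_0 * exp((mu - sigma^2/2) t + sigma B_t).
With mu = -6, sigma = 3, x_0 = 1, this gives:
  X_t = 1 * exp((-21/2) * t + (3) * B_t).
Since sigma*B_t ~ Normal(0, sigma^2 t), E[exp(sigma*B_t)] = exp(sigma^2 t / 2); so E[X_t] = x_0 * exp((mu - sigma^2/2) t) * exp(sigma^2 t / 2) = x_0 * exp(mu t) = exp(-6*t).
Var(X_t) = E[X_t^2] - (E[X_t])^2 = x_0^2 * exp(2 mu t) * (exp(sigma^2 t) - 1) = (exp(9*t) - 1)*exp(-12*t).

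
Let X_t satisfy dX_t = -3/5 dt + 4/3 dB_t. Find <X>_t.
<X>_t = 16*t/9

For an Itô process dX_t = a(t) dt + b(t) dB_t, the quadratic variation is <X>_t = int_0^t b(s)^2 ds (the drift term does not contribute). Here b(s) = 4/3, so
  b(s)^2 = 16/9.
Integrating from 0 to t:
  <X>_t = int_0^t (16/9) ds = 16*t/9.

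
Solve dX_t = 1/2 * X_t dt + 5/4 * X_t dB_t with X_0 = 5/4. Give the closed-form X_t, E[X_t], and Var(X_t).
X_t = 5/4 * exp((-9/32) t + (5/4) B_t); E[X_t] = 5*exp(t/2)/4; Var(X_t) = 25*(exp(25*t/16) - 1)*exp(t)/16

For GBM dX = mu X dt + sigma X dB with X_0 = x_0, apply Itô to Y = log X: dY = (mu - sigma^2/2) dt + sigma dB, so Y_t = log(x_0) + (mu - sigma^2/2) t + sigma B_t and hence X_t = x_0 * exp((mu - sigma^2/2) t + sigma B_t).
With mu = 1/2, sigma = 5/4, x_0 = 5/4, this gives:
  X_t = 5/4 * exp((-9/32) * t + (5/4) * B_t).
Since sigma*B_t ~ Normal(0, sigma^2 t), E[exp(sigma*B_t)] = exp(sigma^2 t / 2); so E[X_t] = x_0 * exp((mu - sigma^2/2) t) * exp(sigma^2 t / 2) = x_0 * exp(mu t) = 5*exp(t/2)/4.
Var(X_t) = E[X_t^2] - (E[X_t])^2 = x_0^2 * exp(2 mu t) * (exp(sigma^2 t) - 1) = 25*(exp(25*t/16) - 1)*exp(t)/16.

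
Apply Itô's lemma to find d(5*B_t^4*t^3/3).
d(5*B_t^4*t^3/3) = (5*B_t^2*t^2*(B_t^2 + 2*t)) dt + (20*B_t^3*t^3/3) dB_t

Itô's formula for f(t, x): d f(t, B_t) = (f_t + (1/2) f_xx) dt + f_x dB_t. Compute partials of f(t, x) = 5*t^3*x^4/3:
  f_t(t,x)  = 5*t^2*x^4
  f_x(t,x)  = 20*t^3*x^3/3
  f_xx(t,x) = 20*t^3*x^2
Assemble drift = f_t + (1/2) f_xx = 5*t^2*x^2*(2*t + x^2) and diffusion = f_x = 20*t^3*x^3/3. Substituting x = B_t:
  d(5*B_t^4*t^3/3) = (5*B_t^2*t^2*(B_t^2 + 2*t)) dt + (20*B_t^3*t^3/3) dB_t.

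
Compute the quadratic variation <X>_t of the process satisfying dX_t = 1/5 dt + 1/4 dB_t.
<X>_t = t/16

For an Itô process dX_t = a(t) dt + b(t) dB_t, the quadratic variation is <X>_t = int_0^t b(s)^2 ds (the drift term does not contribute). Here b(s) = 1/4, so
  b(s)^2 = 1/16.
Integrating from 0 to t:
  <X>_t = int_0^t (1/16) ds = t/16.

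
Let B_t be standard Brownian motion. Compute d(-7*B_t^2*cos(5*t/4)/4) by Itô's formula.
d(-7*B_t^2*cos(5*t/4)/4) = (35*B_t^2*sin(5*t/4)/16 - 7*cos(5*t/4)/4) dt + (-7*B_t*cos(5*t/4)/2) dB_t

Itô's formula for f(t, x): d f(t, B_t) = (f_t + (1/2) f_xx) dt + f_x dB_t. Compute partials of f(t, x) = -7*x^2*cos(5*t/4)/4:
  f_t(t,x)  = 35*x^2*sin(5*t/4)/16
  f_x(t,x)  = -7*x*cos(5*t/4)/2
  f_xx(t,x) = -7*cos(5*t/4)/2
Assemble drift = f_t + (1/2) f_xx = 35*x^2*sin(5*t/4)/16 - 7*cos(5*t/4)/4 and diffusion = f_x = -7*x*cos(5*t/4)/2. Substituting x = B_t:
  d(-7*B_t^2*cos(5*t/4)/4) = (35*B_t^2*sin(5*t/4)/16 - 7*cos(5*t/4)/4) dt + (-7*B_t*cos(5*t/4)/2) dB_t.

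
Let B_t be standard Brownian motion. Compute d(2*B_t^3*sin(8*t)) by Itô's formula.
d(2*B_t^3*sin(8*t)) = (16*B_t^3*cos(8*t) + 6*B_t*sin(8*t)) dt + (6*B_t^2*sin(8*t)) dB_t

Itô's formula for f(t, x): d f(t, B_t) = (f_t + (1/2) f_xx) dt + f_x dB_t. Compute partials of f(t, x) = 2*x^3*sin(8*t):
  f_t(t,x)  = 16*x^3*cos(8*t)
  f_x(t,x)  = 6*x^2*sin(8*t)
  f_xx(t,x) = 12*x*sin(8*t)
Assemble drift = f_t + (1/2) f_xx = 16*x^3*cos(8*t) + 6*x*sin(8*t) and diffusion = f_x = 6*x^2*sin(8*t). Substituting x = B_t:
  d(2*B_t^3*sin(8*t)) = (16*B_t^3*cos(8*t) + 6*B_t*sin(8*t)) dt + (6*B_t^2*sin(8*t)) dB_t.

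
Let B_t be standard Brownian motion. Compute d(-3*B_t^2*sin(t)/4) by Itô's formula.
d(-3*B_t^2*sin(t)/4) = (-3*B_t^2*cos(t)/4 - 3*sin(t)/4) dt + (-3*B_t*sin(t)/2) dB_t

Itô's formula for f(t, x): d f(t, B_t) = (f_t + (1/2) f_xx) dt + f_x dB_t. Compute partials of f(t, x) = -3*x^2*sin(t)/4:
  f_t(t,x)  = -3*x^2*cos(t)/4
  f_x(t,x)  = -3*x*sin(t)/2
  f_xx(t,x) = -3*sin(t)/2
Assemble drift = f_t + (1/2) f_xx = -3*x^2*cos(t)/4 - 3*sin(t)/4 and diffusion = f_x = -3*x*sin(t)/2. Substituting x = B_t:
  d(-3*B_t^2*sin(t)/4) = (-3*B_t^2*cos(t)/4 - 3*sin(t)/4) dt + (-3*B_t*sin(t)/2) dB_t.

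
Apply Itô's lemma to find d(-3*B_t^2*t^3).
d(-3*B_t^2*t^3) = (3*t^2*(-3*B_t^2 - t)) dt + (-6*B_t*t^3) dB_t

Itô's formula for f(t, x): d f(t, B_t) = (f_t + (1/2) f_xx) dt + f_x dB_t. Compute partials of f(t, x) = -3*t^3*x^2:
  f_t(t,x)  = -9*t^2*x^2
  f_x(t,x)  = -6*t^3*x
  f_xx(t,x) = -6*t^3
Assemble drift = f_t + (1/2) f_xx = 3*t^2*(-t - 3*x^2) and diffusion = f_x = -6*t^3*x. Substituting x = B_t:
  d(-3*B_t^2*t^3) = (3*t^2*(-3*B_t^2 - t)) dt + (-6*B_t*t^3) dB_t.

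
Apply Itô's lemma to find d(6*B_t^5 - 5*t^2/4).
d(6*B_t^5 - 5*t^2/4) = (60*B_t^3 - 5*t/2) dt + (30*B_t^4) dB_t

Itô's formula for f(t, x): d f(t, B_t) = (f_t + (1/2) f_xx) dt + f_x dB_t. Compute partials of f(t, x) = -5*t^2/4 + 6*x^5:
  f_t(t,x)  = -5*t/2
  f_x(t,x)  = 30*x^4
  f_xx(t,x) = 120*x^3
Assemble drift = f_t + (1/2) f_xx = -5*t/2 + 60*x^3 and diffusion = f_x = 30*x^4. Substituting x = B_t:
  d(6*B_t^5 - 5*t^2/4) = (60*B_t^3 - 5*t/2) dt + (30*B_t^4) dB_t.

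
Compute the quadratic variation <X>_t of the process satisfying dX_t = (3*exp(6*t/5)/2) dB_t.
<X>_t = 15*exp(12*t/5)/16 - 15/16

For an Itô process dX_t = a(t) dt + b(t) dB_t, the quadratic variation is <X>_t = int_0^t b(s)^2 ds (the drift term does not contribute). Here b(s) = 3*exp(6*s/5)/2, so
  b(s)^2 = 9*exp(12*s/5)/4.
Integrating from 0 to t:
  <X>_t = int_0^t (9*exp(12*s/5)/4) ds = 15*exp(12*t/5)/16 - 15/16.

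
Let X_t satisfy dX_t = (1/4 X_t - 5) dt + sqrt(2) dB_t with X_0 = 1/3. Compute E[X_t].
E[X_t] = 20 - 59*exp(t/4)/3

Taking expectations and using E[dB_t] = 0, the mean m(t) = E[X_t] satisfies the ODE m'(t) = a m(t) + b with m(0) = x_0. With a = 1/4, b = -5, x_0 = 1/3, the solution is
  m(t) = x_0 * exp(a t) + (b/a) * (exp(a t) - 1)
       = (1/3) * exp((1/4) t) + ((-5)/(1/4)) * (exp((1/4) t) - 1)
       = 20 - 59*exp(t/4)/3.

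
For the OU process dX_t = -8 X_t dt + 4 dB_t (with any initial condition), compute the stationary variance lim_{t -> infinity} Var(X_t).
lim Var(X_t) = 1

The OU SDE dX = -theta X dt + sigma dB admits the integrating factor exp(theta t): d(exp(theta t) X_t) = sigma exp(theta t) dB_t. Integrating from 0 to t gives X_t = x_0 * exp(-theta t) + sigma * int_0^t exp(-theta (t-s)) dB_s for any initial x_0. The Itô integral has variance (by the Itô isometry) sigma^2 * int_0^t exp(-2 theta (t - s)) ds = sigma^2 * (1 - exp(-2 theta t)) / (2 theta), independent of x_0.
With theta = 8, sigma = 4:
  Var(X_t) = (4)^2 * (1 - exp(-2*8 t)) / (2 * 8) = 1 - exp(-16*t).
As t -> infinity, exp(-2*8 t) -> 0, so the stationary variance is sigma^2 / (2 theta) = 1.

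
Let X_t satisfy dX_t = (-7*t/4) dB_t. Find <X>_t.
<X>_t = 49*t^3/48

For an Itô process dX_t = a(t) dt + b(t) dB_t, the quadratic variation is <X>_t = int_0^t b(s)^2 ds (the drift term does not contribute). Here b(s) = -7*s/4, so
  b(s)^2 = 49*s^2/16.
Integrating from 0 to t:
  <X>_t = int_0^t (49*s^2/16) ds = 49*t^3/48.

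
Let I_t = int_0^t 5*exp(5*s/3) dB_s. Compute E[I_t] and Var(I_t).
E[I_t] = 0; Var(I_t) = 15*exp(10*t/3)/2 - 15/2

The Itô integral of a deterministic integrand f(s) has mean 0 because each increment f(s) * (B_{s+ds} - B_s) has mean 0. By the Itô isometry:
  Var( int_0^t f(s) dB_s ) = E[ (int_0^t f(s) dB_s)^2 ] = int_0^t f(s)^2 ds.
Here f(s) = 5*exp(5*s/3), so f(s)^2 = 25*exp(10*s/3). Integrate:
  int_0^t (25*exp(10*s/3)) ds = 15*exp(10*t/3)/2 - 15/2.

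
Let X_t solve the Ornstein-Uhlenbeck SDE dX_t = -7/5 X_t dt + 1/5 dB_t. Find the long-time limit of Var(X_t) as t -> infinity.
lim Var(X_t) = 1/70

The OU SDE dX = -theta X dt + sigma dB admits the integrating factor exp(theta t): d(exp(theta t) X_t) = sigma exp(theta t) dB_t. Integrating from 0 to t gives X_t = x_0 * exp(-theta t) + sigma * int_0^t exp(-theta (t-s)) dB_s for any initial x_0. The Itô integral has variance (by the Itô isometry) sigma^2 * int_0^t exp(-2 theta (t - s)) ds = sigma^2 * (1 - exp(-2 theta t)) / (2 theta), independent of x_0.
With theta = 7/5, sigma = 1/5:
  Var(X_t) = (1/5)^2 * (1 - exp(-2*7/5 t)) / (2 * 7/5) = 1/70 - exp(-14*t/5)/70.
As t -> infinity, exp(-2*7/5 t) -> 0, so the stationary variance is sigma^2 / (2 theta) = 1/70.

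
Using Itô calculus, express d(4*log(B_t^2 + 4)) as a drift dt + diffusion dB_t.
d(4*log(B_t^2 + 4)) = (4*(4 - B_t^2)/(B_t^2 + 4)^2) dt + (8*B_t/(B_t^2 + 4)) dB_t

Itô's formula for f(B_t) gives d f(B_t) = f'(B_t) dB_t + (1/2) f''(B_t) dt. Compute derivatives of f(x) = 4*log(x^2 + 4):
  f'(x)  = 8*x/(x^2 + 4)
  f''(x) = 8*(4 - x^2)/(x^2 + 4)^2
Substitute x = B_t and multiply the f'' term by 1/2:
  drift     = (1/2) * (8*(4 - x^2)/(x^2 + 4)^2) evaluated at B_t = 4*(4 - B_t^2)/(B_t^2 + 4)^2
  diffusion = (8*x/(x^2 + 4)) evaluated at B_t = 8*B_t/(B_t^2 + 4)
Therefore d(4*log(B_t^2 + 4)) = (4*(4 - B_t^2)/(B_t^2 + 4)^2) dt + (8*B_t/(B_t^2 + 4)) dB_t.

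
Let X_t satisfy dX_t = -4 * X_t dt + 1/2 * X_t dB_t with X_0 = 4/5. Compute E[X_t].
E[X_t] = 4*exp(-4*t)/5

For GBM dX = mu X dt + sigma X dB with X_0 = x_0, apply Itô to Y = log X: dY = (mu - sigma^2/2) dt + sigma dB, so Y_t = log(x_0) + (mu - sigma^2/2) t + sigma B_t and hence X_t = x_0 * exp((mu - sigma^2/2) t + sigma B_t).
With mu = -4, sigma = 1/2, x_0 = 4/5, this gives:
  X_t = 4/5 * exp((-33/8) * t + (1/2) * B_t).
Since sigma*B_t ~ Normal(0, sigma^2 t), E[exp(sigma*B_t)] = exp(sigma^2 t / 2); so E[X_t] = x_0 * exp((mu - sigma^2/2) t) * exp(sigma^2 t / 2) = x_0 * exp(mu t) = 4*exp(-4*t)/5.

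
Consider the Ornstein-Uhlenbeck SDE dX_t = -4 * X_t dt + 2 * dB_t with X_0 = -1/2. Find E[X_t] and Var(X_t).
E[X_t] = -exp(-4*t)/2; Var(X_t) = 1/2 - exp(-8*t)/2

The OU SDE dX = -theta X dt + sigma dB admits the integrating factor exp(theta t): d(exp(theta t) X_t) = sigma exp(theta t) dB_t. Integrating from 0 to t:
  X_t = x_0 * exp(-theta t) + sigma * int_0^t exp(-theta (t-s)) dB_s.
The Itô integral has mean 0 and (by the Itô isometry) variance sigma^2 * int_0^t exp(-2 theta (t - s)) ds = sigma^2 * (1 - exp(-2 theta t)) / (2 theta).
With theta = 4, sigma = 2, x_0 = -1/2:
  E[X_t] = -1/2 * exp(-4 t) = -exp(-4*t)/2
  Var(X_t) = (2)^2 * (1 - exp(-2*4 t)) / (2 * 4) = 1/2 - exp(-8*t)/2.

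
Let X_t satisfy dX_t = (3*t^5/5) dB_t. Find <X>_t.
<X>_t = 9*t^11/275

For an Itô process dX_t = a(t) dt + b(t) dB_t, the quadratic variation is <X>_t = int_0^t b(s)^2 ds (the drift term does not contribute). Here b(s) = 3*s^5/5, so
  b(s)^2 = 9*s^10/25.
Integrating from 0 to t:
  <X>_t = int_0^t (9*s^10/25) ds = 9*t^11/275.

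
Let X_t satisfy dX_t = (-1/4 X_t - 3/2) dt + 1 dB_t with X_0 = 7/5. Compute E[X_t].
E[X_t] = -6 + 37*exp(-t/4)/5

Taking expectations and using E[dB_t] = 0, the mean m(t) = E[X_t] satisfies the ODE m'(t) = a m(t) + b with m(0) = x_0. With a = -1/4, b = -3/2, x_0 = 7/5, the solution is
  m(t) = x_0 * exp(a t) + (b/a) * (exp(a t) - 1)
       = (7/5) * exp((-1/4) t) + ((-3/2)/(-1/4)) * (exp((-1/4) t) - 1)
       = -6 + 37*exp(-t/4)/5.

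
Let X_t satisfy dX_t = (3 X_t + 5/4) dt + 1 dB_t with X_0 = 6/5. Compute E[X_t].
E[X_t] = 97*exp(3*t)/60 - 5/12

Taking expectations and using E[dB_t] = 0, the mean m(t) = E[X_t] satisfies the ODE m'(t) = a m(t) + b with m(0) = x_0. With a = 3, b = 5/4, x_0 = 6/5, the solution is
  m(t) = x_0 * exp(a t) + (b/a) * (exp(a t) - 1)
       = (6/5) * exp(3 t) + ((5/4)/3) * (exp(3 t) - 1)
       = 97*exp(3*t)/60 - 5/12.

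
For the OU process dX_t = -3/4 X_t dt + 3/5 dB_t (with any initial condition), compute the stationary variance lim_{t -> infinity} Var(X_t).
lim Var(X_t) = 6/25

The OU SDE dX = -theta X dt + sigma dB admits the integrating factor exp(theta t): d(exp(theta t) X_t) = sigma exp(theta t) dB_t. Integrating from 0 to t gives X_t = x_0 * exp(-theta t) + sigma * int_0^t exp(-theta (t-s)) dB_s for any initial x_0. The Itô integral has variance (by the Itô isometry) sigma^2 * int_0^t exp(-2 theta (t - s)) ds = sigma^2 * (1 - exp(-2 theta t)) / (2 theta), independent of x_0.
With theta = 3/4, sigma = 3/5:
  Var(X_t) = (3/5)^2 * (1 - exp(-2*3/4 t)) / (2 * 3/4) = 6/25 - 6*exp(-3*t/2)/25.
As t -> infinity, exp(-2*3/4 t) -> 0, so the stationary variance is sigma^2 / (2 theta) = 6/25.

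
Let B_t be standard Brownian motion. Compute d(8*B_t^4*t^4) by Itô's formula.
d(8*B_t^4*t^4) = (B_t^2*t^3*(32*B_t^2 + 48*t)) dt + (32*B_t^3*t^4) dB_t

Itô's formula for f(t, x): d f(t, B_t) = (f_t + (1/2) f_xx) dt + f_x dB_t. Compute partials of f(t, x) = 8*t^4*x^4:
  f_t(t,x)  = 32*t^3*x^4
  f_x(t,x)  = 32*t^4*x^3
  f_xx(t,x) = 96*t^4*x^2
Assemble drift = f_t + (1/2) f_xx = t^3*x^2*(48*t + 32*x^2) and diffusion = f_x = 32*t^4*x^3. Substituting x = B_t:
  d(8*B_t^4*t^4) = (B_t^2*t^3*(32*B_t^2 + 48*t)) dt + (32*B_t^3*t^4) dB_t.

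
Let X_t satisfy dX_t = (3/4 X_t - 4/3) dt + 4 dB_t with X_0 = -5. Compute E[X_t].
E[X_t] = 16/9 - 61*exp(3*t/4)/9

Taking expectations and using E[dB_t] = 0, the mean m(t) = E[X_t] satisfies the ODE m'(t) = a m(t) + b with m(0) = x_0. With a = 3/4, b = -4/3, x_0 = -5, the solution is
  m(t) = x_0 * exp(a t) + (b/a) * (exp(a t) - 1)
       = (-5) * exp((3/4) t) + ((-4/3)/(3/4)) * (exp((3/4) t) - 1)
       = 16/9 - 61*exp(3*t/4)/9.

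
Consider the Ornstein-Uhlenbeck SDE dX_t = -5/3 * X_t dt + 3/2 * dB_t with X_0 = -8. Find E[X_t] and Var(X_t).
E[X_t] = -8*exp(-5*t/3); Var(X_t) = 27/40 - 27*exp(-10*t/3)/40

The OU SDE dX = -theta X dt + sigma dB admits the integrating factor exp(theta t): d(exp(theta t) X_t) = sigma exp(theta t) dB_t. Integrating from 0 to t:
  X_t = x_0 * exp(-theta t) + sigma * int_0^t exp(-theta (t-s)) dB_s.
The Itô integral has mean 0 and (by the Itô isometry) variance sigma^2 * int_0^t exp(-2 theta (t - s)) ds = sigma^2 * (1 - exp(-2 theta t)) / (2 theta).
With theta = 5/3, sigma = 3/2, x_0 = -8:
  E[X_t] = -8 * exp(-5/3 t) = -8*exp(-5*t/3)
  Var(X_t) = (3/2)^2 * (1 - exp(-2*5/3 t)) / (2 * 5/3) = 27/40 - 27*exp(-10*t/3)/40.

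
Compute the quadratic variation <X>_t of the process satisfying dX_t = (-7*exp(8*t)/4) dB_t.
<X>_t = 49*exp(16*t)/256 - 49/256

For an Itô process dX_t = a(t) dt + b(t) dB_t, the quadratic variation is <X>_t = int_0^t b(s)^2 ds (the drift term does not contribute). Here b(s) = -7*exp(8*s)/4, so
  b(s)^2 = 49*exp(16*s)/16.
Integrating from 0 to t:
  <X>_t = int_0^t (49*exp(16*s)/16) ds = 49*exp(16*t)/256 - 49/256.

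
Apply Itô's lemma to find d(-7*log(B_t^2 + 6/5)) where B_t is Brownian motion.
d(-7*log(B_t^2 + 6/5)) = (35*(5*B_t^2 - 6)/(5*B_t^2 + 6)^2) dt + (-70*B_t/(5*B_t^2 + 6)) dB_t

Itô's formula for f(B_t) gives d f(B_t) = f'(B_t) dB_t + (1/2) f''(B_t) dt. Compute derivatives of f(x) = -7*log(x^2 + 6/5):
  f'(x)  = -70*x/(5*x^2 + 6)
  f''(x) = 70*(5*x^2 - 6)/(5*x^2 + 6)^2
Substitute x = B_t and multiply the f'' term by 1/2:
  drift     = (1/2) * (70*(5*x^2 - 6)/(5*x^2 + 6)^2) evaluated at B_t = 35*(5*B_t^2 - 6)/(5*B_t^2 + 6)^2
  diffusion = (-70*x/(5*x^2 + 6)) evaluated at B_t = -70*B_t/(5*B_t^2 + 6)
Therefore d(-7*log(B_t^2 + 6/5)) = (35*(5*B_t^2 - 6)/(5*B_t^2 + 6)^2) dt + (-70*B_t/(5*B_t^2 + 6)) dB_t.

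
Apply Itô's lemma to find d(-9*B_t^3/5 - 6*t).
d(-9*B_t^3/5 - 6*t) = (-27*B_t/5 - 6) dt + (-27*B_t^2/5) dB_t

Itô's formula for f(t, x): d f(t, B_t) = (f_t + (1/2) f_xx) dt + f_x dB_t. Compute partials of f(t, x) = -6*t - 9*x^3/5:
  f_t(t,x)  = -6
  f_x(t,x)  = -27*x^2/5
  f_xx(t,x) = -54*x/5
Assemble drift = f_t + (1/2) f_xx = -27*x/5 - 6 and diffusion = f_x = -27*x^2/5. Substituting x = B_t:
  d(-9*B_t^3/5 - 6*t) = (-27*B_t/5 - 6) dt + (-27*B_t^2/5) dB_t.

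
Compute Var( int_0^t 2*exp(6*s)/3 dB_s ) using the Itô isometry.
Var = exp(12*t)/27 - 1/27

The Itô integral of a deterministic integrand f(s) has mean 0 because each increment f(s) * (B_{s+ds} - B_s) has mean 0. By the Itô isometry:
  Var( int_0^t f(s) dB_s ) = E[ (int_0^t f(s) dB_s)^2 ] = int_0^t f(s)^2 ds.
Here f(s) = 2*exp(6*s)/3, so f(s)^2 = 4*exp(12*s)/9. Integrate:
  int_0^t (4*exp(12*s)/9) ds = exp(12*t)/27 - 1/27.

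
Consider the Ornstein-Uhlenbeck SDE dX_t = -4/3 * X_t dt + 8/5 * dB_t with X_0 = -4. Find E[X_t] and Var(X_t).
E[X_t] = -4*exp(-4*t/3); Var(X_t) = 24/25 - 24*exp(-8*t/3)/25

The OU SDE dX = -theta X dt + sigma dB admits the integrating factor exp(theta t): d(exp(theta t) X_t) = sigma exp(theta t) dB_t. Integrating from 0 to t:
  X_t = x_0 * exp(-theta t) + sigma * int_0^t exp(-theta (t-s)) dB_s.
The Itô integral has mean 0 and (by the Itô isometry) variance sigma^2 * int_0^t exp(-2 theta (t - s)) ds = sigma^2 * (1 - exp(-2 theta t)) / (2 theta).
With theta = 4/3, sigma = 8/5, x_0 = -4:
  E[X_t] = -4 * exp(-4/3 t) = -4*exp(-4*t/3)
  Var(X_t) = (8/5)^2 * (1 - exp(-2*4/3 t)) / (2 * 4/3) = 24/25 - 24*exp(-8*t/3)/25.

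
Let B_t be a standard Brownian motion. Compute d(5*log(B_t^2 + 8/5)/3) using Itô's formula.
d(5*log(B_t^2 + 8/5)/3) = (25*(8 - 5*B_t^2)/(3*(5*B_t^2 + 8)^2)) dt + (50*B_t/(3*(5*B_t^2 + 8))) dB_t

Itô's formula for f(B_t) gives d f(B_t) = f'(B_t) dB_t + (1/2) f''(B_t) dt. Compute derivatives of f(x) = 5*log(x^2 + 8/5)/3:
  f'(x)  = 50*x/(3*(5*x^2 + 8))
  f''(x) = 50*(8 - 5*x^2)/(3*(5*x^2 + 8)^2)
Substitute x = B_t and multiply the f'' term by 1/2:
  drift     = (1/2) * (50*(8 - 5*x^2)/(3*(5*x^2 + 8)^2)) evaluated at B_t = 25*(8 - 5*B_t^2)/(3*(5*B_t^2 + 8)^2)
  diffusion = (50*x/(3*(5*x^2 + 8))) evaluated at B_t = 50*B_t/(3*(5*B_t^2 + 8))
Therefore d(5*log(B_t^2 + 8/5)/3) = (25*(8 - 5*B_t^2)/(3*(5*B_t^2 + 8)^2)) dt + (50*B_t/(3*(5*B_t^2 + 8))) dB_t.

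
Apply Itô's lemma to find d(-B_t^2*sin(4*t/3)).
d(-B_t^2*sin(4*t/3)) = (-4*B_t^2*cos(4*t/3)/3 - sin(4*t/3)) dt + (-2*B_t*sin(4*t/3)) dB_t

Itô's formula for f(t, x): d f(t, B_t) = (f_t + (1/2) f_xx) dt + f_x dB_t. Compute partials of f(t, x) = -x^2*sin(4*t/3):
  f_t(t,x)  = -4*x^2*cos(4*t/3)/3
  f_x(t,x)  = -2*x*sin(4*t/3)
  f_xx(t,x) = -2*sin(4*t/3)
Assemble drift = f_t + (1/2) f_xx = -4*x^2*cos(4*t/3)/3 - sin(4*t/3) and diffusion = f_x = -2*x*sin(4*t/3). Substituting x = B_t:
  d(-B_t^2*sin(4*t/3)) = (-4*B_t^2*cos(4*t/3)/3 - sin(4*t/3)) dt + (-2*B_t*sin(4*t/3)) dB_t.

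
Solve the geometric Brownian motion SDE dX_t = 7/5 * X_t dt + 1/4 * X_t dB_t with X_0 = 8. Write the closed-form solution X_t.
X_t = 8 * exp((219/160) * t + (1/4) * B_t)

For GBM dX = mu X dt + sigma X dB with X_0 = x_0, apply Itô to Y = log X: dY = (mu - sigma^2/2) dt + sigma dB, so Y_t = log(x_0) + (mu - sigma^2/2) t + sigma B_t and hence X_t = x_0 * exp((mu - sigma^2/2) t + sigma B_t).
With mu = 7/5, sigma = 1/4, x_0 = 8, this gives:
  X_t = 8 * exp((219/160) * t + (1/4) * B_t).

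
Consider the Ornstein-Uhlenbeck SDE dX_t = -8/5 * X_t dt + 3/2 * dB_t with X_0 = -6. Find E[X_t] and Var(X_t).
E[X_t] = -6*exp(-8*t/5); Var(X_t) = 45/64 - 45*exp(-16*t/5)/64

The OU SDE dX = -theta X dt + sigma dB admits the integrating factor exp(theta t): d(exp(theta t) X_t) = sigma exp(theta t) dB_t. Integrating from 0 to t:
  X_t = x_0 * exp(-theta t) + sigma * int_0^t exp(-theta (t-s)) dB_s.
The Itô integral has mean 0 and (by the Itô isometry) variance sigma^2 * int_0^t exp(-2 theta (t - s)) ds = sigma^2 * (1 - exp(-2 theta t)) / (2 theta).
With theta = 8/5, sigma = 3/2, x_0 = -6:
  E[X_t] = -6 * exp(-8/5 t) = -6*exp(-8*t/5)
  Var(X_t) = (3/2)^2 * (1 - exp(-2*8/5 t)) / (2 * 8/5) = 45/64 - 45*exp(-16*t/5)/64.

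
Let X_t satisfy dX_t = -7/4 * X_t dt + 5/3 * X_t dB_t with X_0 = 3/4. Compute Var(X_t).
Var(X_t) = (9*exp(25*t/9) - 9)*exp(-7*t/2)/16

For GBM dX = mu X dt + sigma X dB with X_0 = x_0, apply Itô to Y = log X: dY = (mu - sigma^2/2) dt + sigma dB, so Y_t = log(x_0) + (mu - sigma^2/2) t + sigma B_t and hence X_t = x_0 * exp((mu - sigma^2/2) t + sigma B_t).
With mu = -7/4, sigma = 5/3, x_0 = 3/4, this gives:
  X_t = 3/4 * exp((-113/36) * t + (5/3) * B_t).
Since sigma*B_t ~ Normal(0, sigma^2 t), E[exp(sigma*B_t)] = exp(sigma^2 t / 2); so E[X_t] = x_0 * exp((mu - sigma^2/2) t) * exp(sigma^2 t / 2) = x_0 * exp(mu t) = 3*exp(-7*t/4)/4.
Var(X_t) = E[X_t^2] - (E[X_t])^2 = x_0^2 * exp(2 mu t) * (exp(sigma^2 t) - 1) = (9*exp(25*t/9) - 9)*exp(-7*t/2)/16.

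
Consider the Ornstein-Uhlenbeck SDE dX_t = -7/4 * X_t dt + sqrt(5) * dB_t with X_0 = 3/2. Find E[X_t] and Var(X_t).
E[X_t] = 3*exp(-7*t/4)/2; Var(X_t) = 10/7 - 10*exp(-7*t/2)/7

The OU SDE dX = -theta X dt + sigma dB admits the integrating factor exp(theta t): d(exp(theta t) X_t) = sigma exp(theta t) dB_t. Integrating from 0 to t:
  X_t = x_0 * exp(-theta t) + sigma * int_0^t exp(-theta (t-s)) dB_s.
The Itô integral has mean 0 and (by the Itô isometry) variance sigma^2 * int_0^t exp(-2 theta (t - s)) ds = sigma^2 * (1 - exp(-2 theta t)) / (2 theta).
With theta = 7/4, sigma = sqrt(5), x_0 = 3/2:
  E[X_t] = 3/2 * exp(-7/4 t) = 3*exp(-7*t/4)/2
  Var(X_t) = (sqrt(5))^2 * (1 - exp(-2*7/4 t)) / (2 * 7/4) = 10/7 - 10*exp(-7*t/2)/7.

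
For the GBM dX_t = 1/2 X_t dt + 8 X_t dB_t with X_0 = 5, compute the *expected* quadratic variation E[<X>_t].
E[<X>_t] = 320*exp(65*t)/13 - 320/13

<X>_t = int_0^t (8 * X_s)^2 ds. Taking expectation inside the integral: E[<X>_t] = 8^2 * int_0^t E[X_s^2] ds. For GBM, E[X_s^2] = x_0^2 * exp((2 mu + sigma^2) s). Integrating:
  E[<X>_t] = 8^2 * 5^2 * (exp((2*(1/2) + 8^2) t) - 1) / (2*(1/2) + 8^2)
           = 8^2 * 5^2 * (exp(65 t) - 1) / 65 = 320*exp(65*t)/13 - 320/13.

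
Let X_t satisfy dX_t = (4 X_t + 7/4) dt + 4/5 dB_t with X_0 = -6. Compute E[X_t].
E[X_t] = -89*exp(4*t)/16 - 7/16

Taking expectations and using E[dB_t] = 0, the mean m(t) = E[X_t] satisfies the ODE m'(t) = a m(t) + b with m(0) = x_0. With a = 4, b = 7/4, x_0 = -6, the solution is
  m(t) = x_0 * exp(a t) + (b/a) * (exp(a t) - 1)
       = (-6) * exp(4 t) + ((7/4)/4) * (exp(4 t) - 1)
       = -89*exp(4*t)/16 - 7/16.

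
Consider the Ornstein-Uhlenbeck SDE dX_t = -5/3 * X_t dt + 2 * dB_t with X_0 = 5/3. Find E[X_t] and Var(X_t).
E[X_t] = 5*exp(-5*t/3)/3; Var(X_t) = 6/5 - 6*exp(-10*t/3)/5

The OU SDE dX = -theta X dt + sigma dB admits the integrating factor exp(theta t): d(exp(theta t) X_t) = sigma exp(theta t) dB_t. Integrating from 0 to t:
  X_t = x_0 * exp(-theta t) + sigma * int_0^t exp(-theta (t-s)) dB_s.
The Itô integral has mean 0 and (by the Itô isometry) variance sigma^2 * int_0^t exp(-2 theta (t - s)) ds = sigma^2 * (1 - exp(-2 theta t)) / (2 theta).
With theta = 5/3, sigma = 2, x_0 = 5/3:
  E[X_t] = 5/3 * exp(-5/3 t) = 5*exp(-5*t/3)/3
  Var(X_t) = (2)^2 * (1 - exp(-2*5/3 t)) / (2 * 5/3) = 6/5 - 6*exp(-10*t/3)/5.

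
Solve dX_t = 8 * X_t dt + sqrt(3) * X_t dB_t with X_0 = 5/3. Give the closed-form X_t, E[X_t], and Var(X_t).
X_t = 5/3 * exp((13/2) t + (sqrt(3)) B_t); E[X_t] = 5*exp(8*t)/3; Var(X_t) = 25*(exp(3*t) - 1)*exp(16*t)/9

For GBM dX = mu X dt + sigma X dB with X_0 = x_0, apply Itô to Y = log X: dY = (mu - sigma^2/2) dt + sigma dB, so Y_t = log(x_0) + (mu - sigma^2/2) t + sigma B_t and hence X_t = x_0 * exp((mu - sigma^2/2) t + sigma B_t).
With mu = 8, sigma = sqrt(3), x_0 = 5/3, this gives:
  X_t = 5/3 * exp((13/2) * t + (sqrt(3)) * B_t).
Since sigma*B_t ~ Normal(0, sigma^2 t), E[exp(sigma*B_t)] = exp(sigma^2 t / 2); so E[X_t] = x_0 * exp((mu - sigma^2/2) t) * exp(sigma^2 t / 2) = x_0 * exp(mu t) = 5*exp(8*t)/3.
Var(X_t) = E[X_t^2] - (E[X_t])^2 = x_0^2 * exp(2 mu t) * (exp(sigma^2 t) - 1) = 25*(exp(3*t) - 1)*exp(16*t)/9.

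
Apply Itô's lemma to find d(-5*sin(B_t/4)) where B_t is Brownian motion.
d(-5*sin(B_t/4)) = (5*sin(B_t/4)/32) dt + (-5*cos(B_t/4)/4) dB_t

Itô's formula for f(B_t) gives d f(B_t) = f'(B_t) dB_t + (1/2) f''(B_t) dt. Compute derivatives of f(x) = -5*sin(x/4):
  f'(x)  = -5*cos(x/4)/4
  f''(x) = 5*sin(x/4)/16
Substitute x = B_t and multiply the f'' term by 1/2:
  drift     = (1/2) * (5*sin(x/4)/16) evaluated at B_t = 5*sin(B_t/4)/32
  diffusion = (-5*cos(x/4)/4) evaluated at B_t = -5*cos(B_t/4)/4
Therefore d(-5*sin(B_t/4)) = (5*sin(B_t/4)/32) dt + (-5*cos(B_t/4)/4) dB_t.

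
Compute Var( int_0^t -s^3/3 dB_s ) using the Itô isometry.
Var = t^7/63

The Itô integral of a deterministic integrand f(s) has mean 0 because each increment f(s) * (B_{s+ds} - B_s) has mean 0. By the Itô isometry:
  Var( int_0^t f(s) dB_s ) = E[ (int_0^t f(s) dB_s)^2 ] = int_0^t f(s)^2 ds.
Here f(s) = -s^3/3, so f(s)^2 = s^6/9. Integrate:
  int_0^t (s^6/9) ds = t^7/63.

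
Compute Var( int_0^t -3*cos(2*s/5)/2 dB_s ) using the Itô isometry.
Var = 9*t/8 + 45*sin(4*t/5)/32

The Itô integral of a deterministic integrand f(s) has mean 0 because each increment f(s) * (B_{s+ds} - B_s) has mean 0. By the Itô isometry:
  Var( int_0^t f(s) dB_s ) = E[ (int_0^t f(s) dB_s)^2 ] = int_0^t f(s)^2 ds.
Here f(s) = -3*cos(2*s/5)/2, so f(s)^2 = 9*cos(2*s/5)^2/4. Integrate:
  int_0^t (9*cos(2*s/5)^2/4) ds = 9*t/8 + 45*sin(4*t/5)/32.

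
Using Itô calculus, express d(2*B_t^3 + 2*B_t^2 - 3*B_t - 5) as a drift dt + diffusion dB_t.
d(2*B_t^3 + 2*B_t^2 - 3*B_t - 5) = (6*B_t + 2) dt + (6*B_t^2 + 4*B_t - 3) dB_t

Itô's formula for f(B_t) gives d f(B_t) = f'(B_t) dB_t + (1/2) f''(B_t) dt. Compute derivatives of f(x) = 2*x^3 + 2*x^2 - 3*x - 5:
  f'(x)  = 6*x^2 + 4*x - 3
  f''(x) = 12*x + 4
Substitute x = B_t and multiply the f'' term by 1/2:
  drift     = (1/2) * (12*x + 4) evaluated at B_t = 6*B_t + 2
  diffusion = (6*x^2 + 4*x - 3) evaluated at B_t = 6*B_t^2 + 4*B_t - 3
Therefore d(2*B_t^3 + 2*B_t^2 - 3*B_t - 5) = (6*B_t + 2) dt + (6*B_t^2 + 4*B_t - 3) dB_t.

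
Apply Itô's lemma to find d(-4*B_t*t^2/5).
d(-4*B_t*t^2/5) = (-8*B_t*t/5) dt + (-4*t^2/5) dB_t

Itô's formula for f(t, x): d f(t, B_t) = (f_t + (1/2) f_xx) dt + f_x dB_t. Compute partials of f(t, x) = -4*t^2*x/5:
  f_t(t,x)  = -8*t*x/5
  f_x(t,x)  = -4*t^2/5
  f_xx(t,x) = 0
Assemble drift = f_t + (1/2) f_xx = -8*t*x/5 and diffusion = f_x = -4*t^2/5. Substituting x = B_t:
  d(-4*B_t*t^2/5) = (-8*B_t*t/5) dt + (-4*t^2/5) dB_t.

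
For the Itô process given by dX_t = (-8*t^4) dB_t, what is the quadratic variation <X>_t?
<X>_t = 64*t^9/9

For an Itô process dX_t = a(t) dt + b(t) dB_t, the quadratic variation is <X>_t = int_0^t b(s)^2 ds (the drift term does not contribute). Here b(s) = -8*s^4, so
  b(s)^2 = 64*s^8.
Integrating from 0 to t:
  <X>_t = int_0^t (64*s^8) ds = 64*t^9/9.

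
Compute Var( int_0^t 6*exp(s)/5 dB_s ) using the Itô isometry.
Var = 18*exp(2*t)/25 - 18/25

The Itô integral of a deterministic integrand f(s) has mean 0 because each increment f(s) * (B_{s+ds} - B_s) has mean 0. By the Itô isometry:
  Var( int_0^t f(s) dB_s ) = E[ (int_0^t f(s) dB_s)^2 ] = int_0^t f(s)^2 ds.
Here f(s) = 6*exp(s)/5, so f(s)^2 = 36*exp(2*s)/25. Integrate:
  int_0^t (36*exp(2*s)/25) ds = 18*exp(2*t)/25 - 18/25.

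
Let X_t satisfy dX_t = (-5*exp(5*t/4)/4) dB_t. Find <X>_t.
<X>_t = 5*exp(5*t/2)/8 - 5/8

For an Itô process dX_t = a(t) dt + b(t) dB_t, the quadratic variation is <X>_t = int_0^t b(s)^2 ds (the drift term does not contribute). Here b(s) = -5*exp(5*s/4)/4, so
  b(s)^2 = 25*exp(5*s/2)/16.
Integrating from 0 to t:
  <X>_t = int_0^t (25*exp(5*s/2)/16) ds = 5*exp(5*t/2)/8 - 5/8.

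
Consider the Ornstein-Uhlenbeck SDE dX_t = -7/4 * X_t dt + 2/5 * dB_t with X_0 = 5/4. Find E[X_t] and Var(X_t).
E[X_t] = 5*exp(-7*t/4)/4; Var(X_t) = 8/175 - 8*exp(-7*t/2)/175

The OU SDE dX = -theta X dt + sigma dB admits the integrating factor exp(theta t): d(exp(theta t) X_t) = sigma exp(theta t) dB_t. Integrating from 0 to t:
  X_t = x_0 * exp(-theta t) + sigma * int_0^t exp(-theta (t-s)) dB_s.
The Itô integral has mean 0 and (by the Itô isometry) variance sigma^2 * int_0^t exp(-2 theta (t - s)) ds = sigma^2 * (1 - exp(-2 theta t)) / (2 theta).
With theta = 7/4, sigma = 2/5, x_0 = 5/4:
  E[X_t] = 5/4 * exp(-7/4 t) = 5*exp(-7*t/4)/4
  Var(X_t) = (2/5)^2 * (1 - exp(-2*7/4 t)) / (2 * 7/4) = 8/175 - 8*exp(-7*t/2)/175.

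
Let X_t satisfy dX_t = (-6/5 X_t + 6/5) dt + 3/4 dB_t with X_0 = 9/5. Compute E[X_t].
E[X_t] = 1 + 4*exp(-6*t/5)/5

Taking expectations and using E[dB_t] = 0, the mean m(t) = E[X_t] satisfies the ODE m'(t) = a m(t) + b with m(0) = x_0. With a = -6/5, b = 6/5, x_0 = 9/5, the solution is
  m(t) = x_0 * exp(a t) + (b/a) * (exp(a t) - 1)
       = (9/5) * exp((-6/5) t) + ((6/5)/(-6/5)) * (exp((-6/5) t) - 1)
       = 1 + 4*exp(-6*t/5)/5.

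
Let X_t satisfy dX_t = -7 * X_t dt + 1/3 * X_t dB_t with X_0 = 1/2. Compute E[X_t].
E[X_t] = exp(-7*t)/2

For GBM dX = mu X dt + sigma X dB with X_0 = x_0, apply Itô to Y = log X: dY = (mu - sigma^2/2) dt + sigma dB, so Y_t = log(x_0) + (mu - sigma^2/2) t + sigma B_t and hence X_t = x_0 * exp((mu - sigma^2/2) t + sigma B_t).
With mu = -7, sigma = 1/3, x_0 = 1/2, this gives:
  X_t = 1/2 * exp((-127/18) * t + (1/3) * B_t).
Since sigma*B_t ~ Normal(0, sigma^2 t), E[exp(sigma*B_t)] = exp(sigma^2 t / 2); so E[X_t] = x_0 * exp((mu - sigma^2/2) t) * exp(sigma^2 t / 2) = x_0 * exp(mu t) = exp(-7*t)/2.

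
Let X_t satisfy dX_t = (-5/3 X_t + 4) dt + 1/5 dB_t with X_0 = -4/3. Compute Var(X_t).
Var(X_t) = 3/250 - 3*exp(-10*t/3)/250

The variance V(t) = Var(X_t) satisfies V'(t) = 2 a V(t) + c^2 with V(0) = 0 (drift coefficient is linear in X, diffusion is constant). With a = -5/3, c = 1/5, the solution is
  V(t) = (c^2 / (2 a)) * (exp(2 a t) - 1)
       = ((1/5)^2 / (2*(-5/3))) * (exp((-10/3) t) - 1)
       = 3/250 - 3*exp(-10*t/3)/250.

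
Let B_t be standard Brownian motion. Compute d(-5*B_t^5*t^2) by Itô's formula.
d(-5*B_t^5*t^2) = (10*B_t^3*t*(-B_t^2 - 5*t)) dt + (-25*B_t^4*t^2) dB_t

Itô's formula for f(t, x): d f(t, B_t) = (f_t + (1/2) f_xx) dt + f_x dB_t. Compute partials of f(t, x) = -5*t^2*x^5:
  f_t(t,x)  = -10*t*x^5
  f_x(t,x)  = -25*t^2*x^4
  f_xx(t,x) = -100*t^2*x^3
Assemble drift = f_t + (1/2) f_xx = 10*t*x^3*(-5*t - x^2) and diffusion = f_x = -25*t^2*x^4. Substituting x = B_t:
  d(-5*B_t^5*t^2) = (10*B_t^3*t*(-B_t^2 - 5*t)) dt + (-25*B_t^4*t^2) dB_t.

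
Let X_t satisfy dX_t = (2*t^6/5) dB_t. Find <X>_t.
<X>_t = 4*t^13/325

For an Itô process dX_t = a(t) dt + b(t) dB_t, the quadratic variation is <X>_t = int_0^t b(s)^2 ds (the drift term does not contribute). Here b(s) = 2*s^6/5, so
  b(s)^2 = 4*s^12/25.
Integrating from 0 to t:
  <X>_t = int_0^t (4*s^12/25) ds = 4*t^13/325.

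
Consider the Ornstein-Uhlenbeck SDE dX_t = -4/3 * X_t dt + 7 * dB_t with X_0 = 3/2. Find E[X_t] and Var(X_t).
E[X_t] = 3*exp(-4*t/3)/2; Var(X_t) = 147/8 - 147*exp(-8*t/3)/8

The OU SDE dX = -theta X dt + sigma dB admits the integrating factor exp(theta t): d(exp(theta t) X_t) = sigma exp(theta t) dB_t. Integrating from 0 to t:
  X_t = x_0 * exp(-theta t) + sigma * int_0^t exp(-theta (t-s)) dB_s.
The Itô integral has mean 0 and (by the Itô isometry) variance sigma^2 * int_0^t exp(-2 theta (t - s)) ds = sigma^2 * (1 - exp(-2 theta t)) / (2 theta).
With theta = 4/3, sigma = 7, x_0 = 3/2:
  E[X_t] = 3/2 * exp(-4/3 t) = 3*exp(-4*t/3)/2
  Var(X_t) = (7)^2 * (1 - exp(-2*4/3 t)) / (2 * 4/3) = 147/8 - 147*exp(-8*t/3)/8.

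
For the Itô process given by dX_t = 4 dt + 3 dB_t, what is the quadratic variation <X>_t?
<X>_t = 9*t

For an Itô process dX_t = a(t) dt + b(t) dB_t, the quadratic variation is <X>_t = int_0^t b(s)^2 ds (the drift term does not contribute). Here b(s) = 3, so
  b(s)^2 = 9.
Integrating from 0 to t:
  <X>_t = int_0^t (9) ds = 9*t.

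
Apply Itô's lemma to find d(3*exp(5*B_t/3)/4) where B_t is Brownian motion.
d(3*exp(5*B_t/3)/4) = (25*exp(5*B_t/3)/24) dt + (5*exp(5*B_t/3)/4) dB_t

Itô's formula for f(B_t) gives d f(B_t) = f'(B_t) dB_t + (1/2) f''(B_t) dt. Compute derivatives of f(x) = 3*exp(5*x/3)/4:
  f'(x)  = 5*exp(5*x/3)/4
  f''(x) = 25*exp(5*x/3)/12
Substitute x = B_t and multiply the f'' term by 1/2:
  drift     = (1/2) * (25*exp(5*x/3)/12) evaluated at B_t = 25*exp(5*B_t/3)/24
  diffusion = (5*exp(5*x/3)/4) evaluated at B_t = 5*exp(5*B_t/3)/4
Therefore d(3*exp(5*B_t/3)/4) = (25*exp(5*B_t/3)/24) dt + (5*exp(5*B_t/3)/4) dB_t.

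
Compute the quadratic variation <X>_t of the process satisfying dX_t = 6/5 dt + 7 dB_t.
<X>_t = 49*t

For an Itô process dX_t = a(t) dt + b(t) dB_t, the quadratic variation is <X>_t = int_0^t b(s)^2 ds (the drift term does not contribute). Here b(s) = 7, so
  b(s)^2 = 49.
Integrating from 0 to t:
  <X>_t = int_0^t (49) ds = 49*t.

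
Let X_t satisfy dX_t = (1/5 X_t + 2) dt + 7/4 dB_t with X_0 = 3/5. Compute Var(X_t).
Var(X_t) = 245*exp(2*t/5)/32 - 245/32

The variance V(t) = Var(X_t) satisfies V'(t) = 2 a V(t) + c^2 with V(0) = 0 (drift coefficient is linear in X, diffusion is constant). With a = 1/5, c = 7/4, the solution is
  V(t) = (c^2 / (2 a)) * (exp(2 a t) - 1)
       = ((7/4)^2 / (2*(1/5))) * (exp((2/5) t) - 1)
       = 245*exp(2*t/5)/32 - 245/32.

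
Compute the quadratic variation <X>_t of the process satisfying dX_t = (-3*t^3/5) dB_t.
<X>_t = 9*t^7/175

For an Itô process dX_t = a(t) dt + b(t) dB_t, the quadratic variation is <X>_t = int_0^t b(s)^2 ds (the drift term does not contribute). Here b(s) = -3*s^3/5, so
  b(s)^2 = 9*s^6/25.
Integrating from 0 to t:
  <X>_t = int_0^t (9*s^6/25) ds = 9*t^7/175.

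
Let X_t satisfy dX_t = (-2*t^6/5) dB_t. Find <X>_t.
<X>_t = 4*t^13/325

For an Itô process dX_t = a(t) dt + b(t) dB_t, the quadratic variation is <X>_t = int_0^t b(s)^2 ds (the drift term does not contribute). Here b(s) = -2*s^6/5, so
  b(s)^2 = 4*s^12/25.
Integrating from 0 to t:
  <X>_t = int_0^t (4*s^12/25) ds = 4*t^13/325.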